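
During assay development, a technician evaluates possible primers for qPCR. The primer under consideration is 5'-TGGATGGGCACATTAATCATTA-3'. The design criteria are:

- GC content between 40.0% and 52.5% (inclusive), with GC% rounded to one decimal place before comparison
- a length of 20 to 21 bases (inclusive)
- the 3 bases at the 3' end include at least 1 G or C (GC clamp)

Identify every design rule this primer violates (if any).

Fails: GC content, length, GC clamp.

Base counts: A=7, T=7, G=5, C=3 (length 22).
GC content: GC 8/22 = 36.4%, outside 40.0–52.5% ✗
length: length 22, outside 20–21 ✗
GC clamp: 3' end TTA has 0 G/C, need ≥1 ✗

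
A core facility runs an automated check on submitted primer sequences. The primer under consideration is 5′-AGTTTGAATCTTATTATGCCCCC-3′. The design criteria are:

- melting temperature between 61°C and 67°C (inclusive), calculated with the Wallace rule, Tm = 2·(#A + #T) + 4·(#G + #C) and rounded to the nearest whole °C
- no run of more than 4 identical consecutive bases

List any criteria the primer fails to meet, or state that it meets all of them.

Fails: homopolymer run.

Base counts: A=5, T=9, G=3, C=6 (length 23).
Tm: Tm = 2·14 + 4·9 = 64°C ✓
homopolymer run: longest run = 5, exceeds 4 ✗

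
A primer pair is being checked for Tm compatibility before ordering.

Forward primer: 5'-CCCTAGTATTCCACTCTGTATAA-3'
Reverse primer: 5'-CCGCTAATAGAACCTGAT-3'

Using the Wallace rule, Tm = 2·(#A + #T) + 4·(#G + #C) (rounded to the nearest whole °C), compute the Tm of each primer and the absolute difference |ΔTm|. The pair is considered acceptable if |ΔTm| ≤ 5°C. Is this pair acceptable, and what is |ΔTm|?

|ΔTm| = 12°C; the pair is not acceptable.

Forward: A=6 T=8 G=2 C=7 → Tm = 2·14 + 4·9 = 64°C.
Reverse: A=6 T=4 G=3 C=5 → Tm = 2·10 + 4·8 = 52°C.
|ΔTm| = |64 − 52| = 12°C, > 5°C.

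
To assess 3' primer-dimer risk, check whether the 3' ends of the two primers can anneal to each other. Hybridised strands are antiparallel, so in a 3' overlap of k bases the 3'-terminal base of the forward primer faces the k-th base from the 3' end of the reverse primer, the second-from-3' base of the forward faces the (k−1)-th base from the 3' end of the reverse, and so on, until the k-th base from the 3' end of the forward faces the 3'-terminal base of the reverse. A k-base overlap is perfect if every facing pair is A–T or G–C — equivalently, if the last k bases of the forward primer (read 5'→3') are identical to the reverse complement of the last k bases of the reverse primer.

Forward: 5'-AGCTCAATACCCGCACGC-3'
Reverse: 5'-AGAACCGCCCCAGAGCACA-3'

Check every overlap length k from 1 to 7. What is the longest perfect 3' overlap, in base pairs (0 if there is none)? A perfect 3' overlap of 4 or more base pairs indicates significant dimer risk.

Longest perfect overlap: 0 complementary base pairs; below the dimer-risk threshold (threshold 4).

Last 7 bases (5'→3') — forward …CGCACGC, reverse …GAGCACA.
Reverse complement of the reverse primer's last 7 bases: TGTGCTC; its first k bases are the reverse complement of the reverse primer's last k bases, so a perfect k-base overlap needs the forward primer's last k bases to equal them.
Comparing (forward last k vs required): k=1: C vs T ✗; k=2: GC vs TG ✗; k=3: CGC vs TGT ✗; k=4: ACGC vs TGTG ✗; k=5: CACGC vs TGTGC ✗; k=6: GCACGC vs TGTGCT ✗; k=7: CGCACGC vs TGTGCTC ✗.
No overlap length from 1 to 7 is perfect, so the longest perfect 3' overlap is 0.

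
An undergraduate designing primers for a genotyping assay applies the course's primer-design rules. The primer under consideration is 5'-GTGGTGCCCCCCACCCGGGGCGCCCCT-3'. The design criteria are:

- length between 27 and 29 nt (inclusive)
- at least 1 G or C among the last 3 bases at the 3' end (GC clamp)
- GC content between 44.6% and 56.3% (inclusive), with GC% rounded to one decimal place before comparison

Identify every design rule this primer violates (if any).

Fails: GC content.

Base counts: A=1, T=3, G=9, C=14 (length 27).
length: length 27 ✓
GC clamp: 3' end CCT has 2 G/C ✓
GC content: GC 23/27 = 85.2%, outside 44.6–56.3% ✗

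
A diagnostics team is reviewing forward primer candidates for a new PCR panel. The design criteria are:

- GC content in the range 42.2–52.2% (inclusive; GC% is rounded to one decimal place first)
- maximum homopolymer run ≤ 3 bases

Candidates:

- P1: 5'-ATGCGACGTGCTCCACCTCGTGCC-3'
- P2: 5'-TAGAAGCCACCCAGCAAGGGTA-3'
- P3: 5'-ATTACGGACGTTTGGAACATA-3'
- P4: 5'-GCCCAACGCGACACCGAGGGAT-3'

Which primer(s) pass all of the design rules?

P1 (24 nt, A=3 T=5 G=6 C=10): GC 16/24 = 66.7%, outside 42.2–52.2% ✗; longest run = 2 ✓ — fails.
P2 (22 nt, A=8 T=2 G=6 C=6): GC 12/22 = 54.5%, outside 42.2–52.2% ✗; longest run = 3 ✓ — fails.
P3 (21 nt, A=7 T=6 G=5 C=3): GC 8/21 = 38.1%, outside 42.2–52.2% ✗; longest run = 3 ✓ — fails.
P4 (22 nt, A=6 T=1 G=7 C=8): GC 15/22 = 68.2%, outside 42.2–52.2% ✗; longest run = 3 ✓ — fails.

None of the candidates satisfy all criteria.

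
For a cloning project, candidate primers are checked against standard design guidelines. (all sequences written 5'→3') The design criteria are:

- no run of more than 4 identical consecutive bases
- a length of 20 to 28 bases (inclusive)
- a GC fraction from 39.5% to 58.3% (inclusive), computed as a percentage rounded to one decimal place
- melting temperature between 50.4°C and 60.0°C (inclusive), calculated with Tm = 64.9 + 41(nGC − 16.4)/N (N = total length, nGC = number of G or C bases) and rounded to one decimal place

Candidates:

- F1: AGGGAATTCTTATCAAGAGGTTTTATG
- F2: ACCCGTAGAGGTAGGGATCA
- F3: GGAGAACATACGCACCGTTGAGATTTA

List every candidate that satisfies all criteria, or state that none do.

F2 and F3.

F1 (27 nt, A=8 T=10 G=7 C=2): longest run = 4 ✓; length 27 ✓; GC 9/27 = 33.3%, outside 39.5–58.3% ✗; Tm = 64.9 + 41·(9 − 16.4)/27 = 53.7°C ✓ — fails.
F2 (20 nt, A=6 T=3 G=7 C=4): longest run = 3 ✓; length 20 ✓; GC 11/20 = 55.0% ✓; Tm = 64.9 + 41·(11 − 16.4)/20 = 53.8°C ✓ — passes.
F3 (27 nt, A=9 T=6 G=7 C=5): longest run = 3 ✓; length 27 ✓; GC 12/27 = 44.4% ✓; Tm = 64.9 + 41·(12 − 16.4)/27 = 58.2°C ✓ — passes.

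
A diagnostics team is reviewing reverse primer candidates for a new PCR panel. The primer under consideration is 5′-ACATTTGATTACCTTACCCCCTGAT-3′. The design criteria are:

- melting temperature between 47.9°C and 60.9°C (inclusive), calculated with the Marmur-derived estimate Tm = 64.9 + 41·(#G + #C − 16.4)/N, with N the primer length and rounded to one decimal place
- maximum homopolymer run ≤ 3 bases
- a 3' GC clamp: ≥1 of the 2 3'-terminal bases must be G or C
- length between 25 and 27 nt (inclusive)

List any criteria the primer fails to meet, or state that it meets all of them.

Base counts: A=6, T=9, G=2, C=8 (length 25).
Tm: Tm = 64.9 + 41·(10 − 16.4)/25 = 54.4°C ✓
homopolymer run: longest run = 5, exceeds 3 ✗
GC clamp: 3' end AT has 0 G/C, need ≥1 ✗
length: length 25 ✓

Fails: homopolymer run, GC clamp.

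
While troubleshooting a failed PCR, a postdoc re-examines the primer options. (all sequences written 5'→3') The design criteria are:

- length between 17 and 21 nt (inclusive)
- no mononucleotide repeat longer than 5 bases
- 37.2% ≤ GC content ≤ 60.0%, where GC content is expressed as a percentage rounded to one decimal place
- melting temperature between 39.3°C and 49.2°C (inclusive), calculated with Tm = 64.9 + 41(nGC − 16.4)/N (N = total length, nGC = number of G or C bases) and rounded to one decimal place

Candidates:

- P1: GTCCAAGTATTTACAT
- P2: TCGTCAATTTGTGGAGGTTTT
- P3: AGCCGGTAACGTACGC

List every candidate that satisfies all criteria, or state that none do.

P1 (16 nt, A=5 T=6 G=2 C=3): length 16, outside 17–21 ✗; longest run = 3 ✓; GC 5/16 = 31.3%, outside 37.2–60.0% ✗; Tm = 64.9 + 41·(5 − 16.4)/16 = 35.7°C, outside 39.3–49.2°C ✗ — fails.
P2 (21 nt, A=3 T=10 G=6 C=2): length 21 ✓; longest run = 4 ✓; GC 8/21 = 38.1% ✓; Tm = 64.9 + 41·(8 − 16.4)/21 = 48.5°C ✓ — passes.
P3 (16 nt, A=4 T=2 G=5 C=5): length 16, outside 17–21 ✗; longest run = 2 ✓; GC 10/16 = 62.5%, outside 37.2–60.0% ✗; Tm = 64.9 + 41·(10 − 16.4)/16 = 48.5°C ✓ — fails.

P2 only.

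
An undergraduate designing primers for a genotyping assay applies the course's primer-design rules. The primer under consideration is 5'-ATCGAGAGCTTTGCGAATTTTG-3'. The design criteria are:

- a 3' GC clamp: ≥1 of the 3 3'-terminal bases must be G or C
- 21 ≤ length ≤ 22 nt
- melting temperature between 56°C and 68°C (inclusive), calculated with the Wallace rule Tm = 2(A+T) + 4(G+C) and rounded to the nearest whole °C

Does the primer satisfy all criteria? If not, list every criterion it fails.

Meets all criteria.

Base counts: A=5, T=8, G=6, C=3 (length 22).
GC clamp: 3' end TTG has 1 G/C ✓
length: length 22 ✓
Tm: Tm = 2·13 + 4·9 = 62°C ✓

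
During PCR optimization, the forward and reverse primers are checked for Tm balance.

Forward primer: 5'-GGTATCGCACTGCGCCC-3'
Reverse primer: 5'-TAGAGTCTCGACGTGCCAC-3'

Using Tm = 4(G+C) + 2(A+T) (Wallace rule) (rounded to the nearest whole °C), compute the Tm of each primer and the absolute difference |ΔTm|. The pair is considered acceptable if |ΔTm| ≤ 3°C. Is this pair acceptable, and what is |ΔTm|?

|ΔTm| = 2°C; the pair is acceptable.

Forward: A=2 T=3 G=5 C=7 → Tm = 2·5 + 4·12 = 58°C.
Reverse: A=4 T=4 G=5 C=6 → Tm = 2·8 + 4·11 = 60°C.
|ΔTm| = |58 − 60| = 2°C, ≤ 3°C.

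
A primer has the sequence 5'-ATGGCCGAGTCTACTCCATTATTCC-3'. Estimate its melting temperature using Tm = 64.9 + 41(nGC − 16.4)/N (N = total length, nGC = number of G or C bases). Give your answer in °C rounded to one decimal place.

57.7°C

Base counts: A=5, T=8, G=4, C=8; G+C = 12, N = 25.
Tm = 64.9 + 41·(12 − 16.4)/25 = 64.9 + -180.40/25 = 57.7°C.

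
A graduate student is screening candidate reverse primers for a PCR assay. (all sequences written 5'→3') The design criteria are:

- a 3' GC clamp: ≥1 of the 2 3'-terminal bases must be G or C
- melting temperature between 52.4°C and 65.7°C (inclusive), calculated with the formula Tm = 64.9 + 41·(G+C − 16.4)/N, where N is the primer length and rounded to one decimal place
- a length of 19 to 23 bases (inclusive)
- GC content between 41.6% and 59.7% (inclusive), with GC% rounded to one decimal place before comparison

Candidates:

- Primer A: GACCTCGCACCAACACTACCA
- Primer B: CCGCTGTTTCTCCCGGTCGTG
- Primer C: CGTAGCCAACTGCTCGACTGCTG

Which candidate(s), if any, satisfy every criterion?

Primer A (21 nt, A=7 T=2 G=2 C=10): 3' end CA has 1 G/C ✓; Tm = 64.9 + 41·(12 − 16.4)/21 = 56.3°C ✓; length 21 ✓; GC 12/21 = 57.1% ✓ — passes.
Primer B (21 nt, A=0 T=7 G=6 C=8): 3' end TG has 1 G/C ✓; Tm = 64.9 + 41·(14 − 16.4)/21 = 60.2°C ✓; length 21 ✓; GC 14/21 = 66.7%, outside 41.6–59.7% ✗ — fails.
Primer C (23 nt, A=4 T=5 G=6 C=8): 3' end TG has 1 G/C ✓; Tm = 64.9 + 41·(14 − 16.4)/23 = 60.6°C ✓; length 23 ✓; GC 14/23 = 60.9%, outside 41.6–59.7% ✗ — fails.

Primer A only.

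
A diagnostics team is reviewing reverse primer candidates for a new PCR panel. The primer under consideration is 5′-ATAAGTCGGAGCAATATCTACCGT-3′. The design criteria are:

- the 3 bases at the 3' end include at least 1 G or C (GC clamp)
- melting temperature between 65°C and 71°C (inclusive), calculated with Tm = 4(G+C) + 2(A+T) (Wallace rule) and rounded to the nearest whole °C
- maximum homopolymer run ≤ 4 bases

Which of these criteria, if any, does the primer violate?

Meets all criteria.

Base counts: A=8, T=6, G=5, C=5 (length 24).
GC clamp: 3' end CGT has 2 G/C ✓
Tm: Tm = 2·14 + 4·10 = 68°C ✓
homopolymer run: longest run = 2 ✓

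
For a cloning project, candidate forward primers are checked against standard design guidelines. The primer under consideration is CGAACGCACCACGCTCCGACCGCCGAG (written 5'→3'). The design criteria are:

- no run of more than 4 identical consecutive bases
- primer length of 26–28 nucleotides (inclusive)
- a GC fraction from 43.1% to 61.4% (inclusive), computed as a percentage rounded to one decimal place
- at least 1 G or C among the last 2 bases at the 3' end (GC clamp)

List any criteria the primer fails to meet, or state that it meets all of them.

Fails: GC content.

Base counts: A=6, T=1, G=7, C=13 (length 27).
homopolymer run: longest run = 2 ✓
length: length 27 ✓
GC content: GC 20/27 = 74.1%, outside 43.1–61.4% ✗
GC clamp: 3' end AG has 1 G/C ✓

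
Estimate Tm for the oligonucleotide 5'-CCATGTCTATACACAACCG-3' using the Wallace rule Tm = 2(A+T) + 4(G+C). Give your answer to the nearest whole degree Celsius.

56°C

Base counts: A=6, T=4, G=2, C=7 (length 19).
Tm = 2·(6+4) + 4·(2+7) = 2·10 + 4·9 = 20 + 36 = 56°C.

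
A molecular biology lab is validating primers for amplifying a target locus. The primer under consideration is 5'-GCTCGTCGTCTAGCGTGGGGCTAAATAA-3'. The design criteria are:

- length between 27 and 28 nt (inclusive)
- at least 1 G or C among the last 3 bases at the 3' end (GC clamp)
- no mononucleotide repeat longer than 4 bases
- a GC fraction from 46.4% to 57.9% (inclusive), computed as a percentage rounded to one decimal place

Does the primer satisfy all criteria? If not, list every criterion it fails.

Base counts: A=6, T=7, G=9, C=6 (length 28).
length: length 28 ✓
GC clamp: 3' end TAA has 0 G/C, need ≥1 ✗
homopolymer run: longest run = 4 ✓
GC content: GC 15/28 = 53.6% ✓

Fails: GC clamp.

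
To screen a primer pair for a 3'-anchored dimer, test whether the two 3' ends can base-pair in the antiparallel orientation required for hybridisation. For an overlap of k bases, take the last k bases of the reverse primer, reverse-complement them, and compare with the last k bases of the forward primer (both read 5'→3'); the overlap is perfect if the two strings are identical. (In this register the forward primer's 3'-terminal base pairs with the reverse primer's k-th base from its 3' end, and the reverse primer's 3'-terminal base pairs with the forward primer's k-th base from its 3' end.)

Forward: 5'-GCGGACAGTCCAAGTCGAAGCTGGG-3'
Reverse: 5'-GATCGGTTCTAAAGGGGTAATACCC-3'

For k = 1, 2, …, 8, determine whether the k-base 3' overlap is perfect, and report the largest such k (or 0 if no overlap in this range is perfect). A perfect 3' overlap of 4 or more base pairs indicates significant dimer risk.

Last 8 bases (5'→3') — forward …AAGCTGGG, reverse …TAATACCC.
Reverse complement of the reverse primer's last 8 bases: GGGTATTA; its first k bases are the reverse complement of the reverse primer's last k bases, so a perfect k-base overlap needs the forward primer's last k bases to equal them.
Comparing (forward last k vs required): k=1: G vs G ✓; k=2: GG vs GG ✓; k=3: GGG vs GGG ✓; k=4: TGGG vs GGGT ✗; k=5: CTGGG vs GGGTA ✗; k=6: GCTGGG vs GGGTAT ✗; k=7: AGCTGGG vs GGGTATT ✗; k=8: AAGCTGGG vs GGGTATTA ✗.
Perfect overlaps at k = 1, 2, 3; the largest is 3.

Longest perfect overlap: 3 complementary base pairs; below the dimer-risk threshold (threshold 4).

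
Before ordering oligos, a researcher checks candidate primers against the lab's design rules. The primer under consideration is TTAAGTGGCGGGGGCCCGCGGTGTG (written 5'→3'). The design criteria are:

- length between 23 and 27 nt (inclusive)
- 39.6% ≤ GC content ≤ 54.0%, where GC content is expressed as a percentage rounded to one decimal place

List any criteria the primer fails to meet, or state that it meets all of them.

Base counts: A=2, T=5, G=13, C=5 (length 25).
length: length 25 ✓
GC content: GC 18/25 = 72.0%, outside 39.6–54.0% ✗

Fails: GC content.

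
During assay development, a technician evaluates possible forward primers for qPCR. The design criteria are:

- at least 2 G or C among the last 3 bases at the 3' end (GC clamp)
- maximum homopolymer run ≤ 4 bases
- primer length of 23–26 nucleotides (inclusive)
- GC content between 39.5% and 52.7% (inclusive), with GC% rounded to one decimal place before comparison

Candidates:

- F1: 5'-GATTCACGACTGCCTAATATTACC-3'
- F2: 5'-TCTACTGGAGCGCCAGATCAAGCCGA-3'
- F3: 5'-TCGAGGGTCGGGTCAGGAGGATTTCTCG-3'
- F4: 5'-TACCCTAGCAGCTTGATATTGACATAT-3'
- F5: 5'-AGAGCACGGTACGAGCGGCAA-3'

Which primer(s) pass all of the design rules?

F1 (24 nt, A=7 T=7 G=3 C=7): 3' end ACC has 2 G/C ✓; longest run = 2 ✓; length 24 ✓; GC 10/24 = 41.7% ✓ — passes.
F2 (26 nt, A=7 T=4 G=7 C=8): 3' end CGA has 2 G/C ✓; longest run = 2 ✓; length 26 ✓; GC 15/26 = 57.7%, outside 39.5–52.7% ✗ — fails.
F3 (28 nt, A=4 T=7 G=12 C=5): 3' end TCG has 2 G/C ✓; longest run = 3 ✓; length 28, outside 23–26 ✗; GC 17/28 = 60.7%, outside 39.5–52.7% ✗ — fails.
F4 (27 nt, A=8 T=9 G=4 C=6): 3' end TAT has 0 G/C, need ≥2 ✗; longest run = 3 ✓; length 27, outside 23–26 ✗; GC 10/27 = 37.0%, outside 39.5–52.7% ✗ — fails.
F5 (21 nt, A=7 T=1 G=8 C=5): 3' end CAA has 1 G/C, need ≥2 ✗; longest run = 2 ✓; length 21, outside 23–26 ✗; GC 13/21 = 61.9%, outside 39.5–52.7% ✗ — fails.

F1 only.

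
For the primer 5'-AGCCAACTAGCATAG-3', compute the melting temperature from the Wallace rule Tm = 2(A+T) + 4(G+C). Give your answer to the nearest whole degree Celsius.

Base counts: A=6, T=2, G=3, C=4 (length 15).
Tm = 2·(6+2) + 4·(3+4) = 2·8 + 4·7 = 16 + 28 = 44°C.

44°C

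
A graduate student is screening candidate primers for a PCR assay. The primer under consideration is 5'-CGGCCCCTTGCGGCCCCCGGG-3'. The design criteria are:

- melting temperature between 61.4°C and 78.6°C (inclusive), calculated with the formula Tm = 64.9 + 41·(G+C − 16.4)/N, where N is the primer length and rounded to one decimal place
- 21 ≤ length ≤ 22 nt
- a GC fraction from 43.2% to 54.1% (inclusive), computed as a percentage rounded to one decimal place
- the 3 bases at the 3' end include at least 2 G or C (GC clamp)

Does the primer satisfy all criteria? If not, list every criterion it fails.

Fails: GC content.

Base counts: A=0, T=2, G=8, C=11 (length 21).
Tm: Tm = 64.9 + 41·(19 − 16.4)/21 = 70.0°C ✓
length: length 21 ✓
GC content: GC 19/21 = 90.5%, outside 43.2–54.1% ✗
GC clamp: 3' end GGG has 3 G/C ✓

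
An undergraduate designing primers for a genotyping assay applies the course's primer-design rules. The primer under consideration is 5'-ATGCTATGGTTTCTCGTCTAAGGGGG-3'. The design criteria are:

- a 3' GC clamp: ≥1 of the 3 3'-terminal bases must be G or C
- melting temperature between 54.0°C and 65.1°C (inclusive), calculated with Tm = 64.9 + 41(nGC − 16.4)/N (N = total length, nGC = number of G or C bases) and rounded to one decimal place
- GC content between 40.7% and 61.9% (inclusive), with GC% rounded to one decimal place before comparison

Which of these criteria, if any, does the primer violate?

Meets all criteria.

Base counts: A=4, T=9, G=9, C=4 (length 26).
GC clamp: 3' end GGG has 3 G/C ✓
Tm: Tm = 64.9 + 41·(13 − 16.4)/26 = 59.5°C ✓
GC content: GC 13/26 = 50.0% ✓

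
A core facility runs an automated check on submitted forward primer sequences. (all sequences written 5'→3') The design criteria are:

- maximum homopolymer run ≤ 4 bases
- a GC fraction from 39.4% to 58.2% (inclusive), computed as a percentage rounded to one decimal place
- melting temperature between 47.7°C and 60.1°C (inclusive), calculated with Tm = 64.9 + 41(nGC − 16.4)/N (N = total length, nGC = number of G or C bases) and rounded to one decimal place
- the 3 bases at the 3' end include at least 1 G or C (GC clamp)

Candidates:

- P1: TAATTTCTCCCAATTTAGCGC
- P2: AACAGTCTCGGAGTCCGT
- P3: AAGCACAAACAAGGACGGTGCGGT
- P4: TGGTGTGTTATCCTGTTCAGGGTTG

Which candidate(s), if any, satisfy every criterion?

P1 (21 nt, A=5 T=8 G=2 C=6): longest run = 3 ✓; GC 8/21 = 38.1%, outside 39.4–58.2% ✗; Tm = 64.9 + 41·(8 − 16.4)/21 = 48.5°C ✓; 3' end CGC has 3 G/C ✓ — fails.
P2 (18 nt, A=4 T=4 G=5 C=5): longest run = 2 ✓; GC 10/18 = 55.6% ✓; Tm = 64.9 + 41·(10 − 16.4)/18 = 50.3°C ✓; 3' end CGT has 2 G/C ✓ — passes.
P3 (24 nt, A=9 T=2 G=8 C=5): longest run = 3 ✓; GC 13/24 = 54.2% ✓; Tm = 64.9 + 41·(13 − 16.4)/24 = 59.1°C ✓; 3' end GGT has 2 G/C ✓ — passes.
P4 (25 nt, A=2 T=11 G=9 C=3): longest run = 3 ✓; GC 12/25 = 48.0% ✓; Tm = 64.9 + 41·(12 − 16.4)/25 = 57.7°C ✓; 3' end TTG has 1 G/C ✓ — passes.

P2, P3 and P4.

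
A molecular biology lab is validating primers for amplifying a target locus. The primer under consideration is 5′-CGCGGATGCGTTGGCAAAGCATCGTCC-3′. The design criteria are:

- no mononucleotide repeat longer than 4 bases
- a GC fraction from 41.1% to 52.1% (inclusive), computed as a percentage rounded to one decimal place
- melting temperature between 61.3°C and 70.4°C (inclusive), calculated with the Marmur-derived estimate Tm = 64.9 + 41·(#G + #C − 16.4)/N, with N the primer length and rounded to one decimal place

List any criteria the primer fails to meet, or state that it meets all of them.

Base counts: A=5, T=5, G=9, C=8 (length 27).
homopolymer run: longest run = 3 ✓
GC content: GC 17/27 = 63.0%, outside 41.1–52.1% ✗
Tm: Tm = 64.9 + 41·(17 − 16.4)/27 = 65.8°C ✓

Fails: GC content.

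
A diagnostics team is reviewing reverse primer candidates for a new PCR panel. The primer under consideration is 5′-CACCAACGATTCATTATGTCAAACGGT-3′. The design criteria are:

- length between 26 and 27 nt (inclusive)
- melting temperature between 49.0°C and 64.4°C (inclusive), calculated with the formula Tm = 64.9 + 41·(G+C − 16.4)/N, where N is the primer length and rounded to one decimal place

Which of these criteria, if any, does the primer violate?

Base counts: A=9, T=7, G=4, C=7 (length 27).
length: length 27 ✓
Tm: Tm = 64.9 + 41·(11 − 16.4)/27 = 56.7°C ✓

Meets all criteria.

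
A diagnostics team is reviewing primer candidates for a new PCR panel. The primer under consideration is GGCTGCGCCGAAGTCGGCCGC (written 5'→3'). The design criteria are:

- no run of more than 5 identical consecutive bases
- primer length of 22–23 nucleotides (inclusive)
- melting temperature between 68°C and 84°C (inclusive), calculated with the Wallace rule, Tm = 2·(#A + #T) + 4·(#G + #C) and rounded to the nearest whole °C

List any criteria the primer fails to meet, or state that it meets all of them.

Base counts: A=2, T=2, G=9, C=8 (length 21).
homopolymer run: longest run = 2 ✓
length: length 21, outside 22–23 ✗
Tm: Tm = 2·4 + 4·17 = 76°C ✓

Fails: length.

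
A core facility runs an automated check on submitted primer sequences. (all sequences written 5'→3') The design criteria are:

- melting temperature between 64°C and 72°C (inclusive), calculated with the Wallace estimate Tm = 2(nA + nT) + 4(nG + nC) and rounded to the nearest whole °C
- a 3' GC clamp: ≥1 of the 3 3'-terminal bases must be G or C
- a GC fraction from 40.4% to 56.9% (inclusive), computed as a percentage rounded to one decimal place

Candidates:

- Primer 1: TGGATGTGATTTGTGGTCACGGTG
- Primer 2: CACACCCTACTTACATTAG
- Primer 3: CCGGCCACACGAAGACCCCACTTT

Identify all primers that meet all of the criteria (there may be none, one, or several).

Primer 1 (24 nt, A=3 T=9 G=10 C=2): Tm = 2·12 + 4·12 = 72°C ✓; 3' end GTG has 2 G/C ✓; GC 12/24 = 50.0% ✓ — passes.
Primer 2 (19 nt, A=6 T=5 G=1 C=7): Tm = 2·11 + 4·8 = 54°C, outside 64–72°C ✗; 3' end TAG has 1 G/C ✓; GC 8/19 = 42.1% ✓ — fails.
Primer 3 (24 nt, A=6 T=3 G=4 C=11): Tm = 2·9 + 4·15 = 78°C, outside 64–72°C ✗; 3' end TTT has 0 G/C, need ≥1 ✗; GC 15/24 = 62.5%, outside 40.4–56.9% ✗ — fails.

Primer 1 only.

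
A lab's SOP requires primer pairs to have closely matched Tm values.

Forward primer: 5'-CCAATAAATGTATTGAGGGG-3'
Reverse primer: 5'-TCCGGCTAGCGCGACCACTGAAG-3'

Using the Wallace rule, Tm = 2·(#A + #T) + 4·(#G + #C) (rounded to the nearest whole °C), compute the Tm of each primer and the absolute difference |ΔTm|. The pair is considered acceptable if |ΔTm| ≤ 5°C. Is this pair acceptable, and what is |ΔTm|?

|ΔTm| = 20°C; the pair is not acceptable.

Forward: A=7 T=5 G=6 C=2 → Tm = 2·12 + 4·8 = 56°C.
Reverse: A=5 T=3 G=7 C=8 → Tm = 2·8 + 4·15 = 76°C.
|ΔTm| = |56 − 76| = 20°C, > 5°C.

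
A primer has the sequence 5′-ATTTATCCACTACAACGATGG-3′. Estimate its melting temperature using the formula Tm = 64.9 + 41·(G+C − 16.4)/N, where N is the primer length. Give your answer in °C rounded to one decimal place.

48.5°C

Base counts: A=7, T=6, G=3, C=5; G+C = 8, N = 21.
Tm = 64.9 + 41·(8 − 16.4)/21 = 64.9 + -344.40/21 = 48.5°C.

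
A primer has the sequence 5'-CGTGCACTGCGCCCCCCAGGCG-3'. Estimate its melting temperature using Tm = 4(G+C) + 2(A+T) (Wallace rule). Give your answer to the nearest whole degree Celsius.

80°C

Base counts: A=2, T=2, G=7, C=11 (length 22).
Tm = 2·(2+2) + 4·(7+11) = 2·4 + 4·18 = 8 + 72 = 80°C.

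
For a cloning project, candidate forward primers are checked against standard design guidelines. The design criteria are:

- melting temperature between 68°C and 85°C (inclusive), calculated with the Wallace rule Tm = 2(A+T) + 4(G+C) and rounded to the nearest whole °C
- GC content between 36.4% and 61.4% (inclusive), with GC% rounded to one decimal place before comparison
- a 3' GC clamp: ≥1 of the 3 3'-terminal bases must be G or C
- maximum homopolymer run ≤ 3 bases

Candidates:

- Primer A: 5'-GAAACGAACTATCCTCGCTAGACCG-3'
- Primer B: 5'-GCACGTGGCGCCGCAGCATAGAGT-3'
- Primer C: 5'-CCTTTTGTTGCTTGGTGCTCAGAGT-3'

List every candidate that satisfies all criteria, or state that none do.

Primer A (25 nt, A=8 T=4 G=5 C=8): Tm = 2·12 + 4·13 = 76°C ✓; GC 13/25 = 52.0% ✓; 3' end CCG has 3 G/C ✓; longest run = 3 ✓ — passes.
Primer B (24 nt, A=5 T=3 G=9 C=7): Tm = 2·8 + 4·16 = 80°C ✓; GC 16/24 = 66.7%, outside 36.4–61.4% ✗; 3' end AGT has 1 G/C ✓; longest run = 2 ✓ — fails.
Primer C (25 nt, A=2 T=11 G=7 C=5): Tm = 2·13 + 4·12 = 74°C ✓; GC 12/25 = 48.0% ✓; 3' end AGT has 1 G/C ✓; longest run = 4, exceeds 3 ✗ — fails.

Primer A only.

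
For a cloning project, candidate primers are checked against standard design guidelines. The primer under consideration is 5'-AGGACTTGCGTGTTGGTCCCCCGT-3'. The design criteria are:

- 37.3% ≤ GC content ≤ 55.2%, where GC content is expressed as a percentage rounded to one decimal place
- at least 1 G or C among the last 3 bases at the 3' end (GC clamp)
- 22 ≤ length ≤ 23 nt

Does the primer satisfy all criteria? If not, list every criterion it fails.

Fails: GC content, length.

Base counts: A=2, T=7, G=8, C=7 (length 24).
GC content: GC 15/24 = 62.5%, outside 37.3–55.2% ✗
GC clamp: 3' end CGT has 2 G/C ✓
length: length 24, outside 22–23 ✗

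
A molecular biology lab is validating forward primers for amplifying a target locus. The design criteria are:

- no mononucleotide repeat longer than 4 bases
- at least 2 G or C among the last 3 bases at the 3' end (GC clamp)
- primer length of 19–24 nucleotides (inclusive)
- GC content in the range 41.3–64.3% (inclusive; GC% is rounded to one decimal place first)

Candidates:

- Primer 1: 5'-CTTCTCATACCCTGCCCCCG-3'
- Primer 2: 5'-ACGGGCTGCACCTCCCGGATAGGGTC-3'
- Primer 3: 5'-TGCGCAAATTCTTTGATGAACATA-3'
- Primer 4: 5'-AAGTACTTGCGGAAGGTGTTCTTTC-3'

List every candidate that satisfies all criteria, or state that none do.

Primer 1 (20 nt, A=2 T=5 G=2 C=11): longest run = 5, exceeds 4 ✗; 3' end CCG has 3 G/C ✓; length 20 ✓; GC 13/20 = 65.0%, outside 41.3–64.3% ✗ — fails.
Primer 2 (26 nt, A=4 T=4 G=9 C=9): longest run = 3 ✓; 3' end GTC has 2 G/C ✓; length 26, outside 19–24 ✗; GC 18/26 = 69.2%, outside 41.3–64.3% ✗ — fails.
Primer 3 (24 nt, A=8 T=8 G=4 C=4): longest run = 3 ✓; 3' end ATA has 0 G/C, need ≥2 ✗; length 24 ✓; GC 8/24 = 33.3%, outside 41.3–64.3% ✗ — fails.
Primer 4 (25 nt, A=5 T=9 G=7 C=4): longest run = 3 ✓; 3' end TTC has 1 G/C, need ≥2 ✗; length 25, outside 19–24 ✗; GC 11/25 = 44.0% ✓ — fails.

None of the candidates satisfy all criteria.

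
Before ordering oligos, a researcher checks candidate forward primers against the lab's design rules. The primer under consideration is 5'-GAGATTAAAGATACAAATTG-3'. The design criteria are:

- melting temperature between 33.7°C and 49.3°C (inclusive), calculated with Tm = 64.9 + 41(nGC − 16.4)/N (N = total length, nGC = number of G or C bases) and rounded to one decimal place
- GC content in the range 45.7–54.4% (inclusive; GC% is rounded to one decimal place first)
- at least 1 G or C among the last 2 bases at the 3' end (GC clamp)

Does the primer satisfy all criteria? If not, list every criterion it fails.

Fails: GC content.

Base counts: A=10, T=5, G=4, C=1 (length 20).
Tm: Tm = 64.9 + 41·(5 − 16.4)/20 = 41.5°C ✓
GC content: GC 5/20 = 25.0%, outside 45.7–54.4% ✗
GC clamp: 3' end TG has 1 G/C ✓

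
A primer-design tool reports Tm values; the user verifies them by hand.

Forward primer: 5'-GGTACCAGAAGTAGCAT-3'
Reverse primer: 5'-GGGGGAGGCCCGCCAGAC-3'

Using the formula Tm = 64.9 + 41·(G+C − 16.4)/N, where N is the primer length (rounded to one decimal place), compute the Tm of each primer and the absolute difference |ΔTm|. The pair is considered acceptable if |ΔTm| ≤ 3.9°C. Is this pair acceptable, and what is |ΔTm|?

Forward: G+C = 8, N = 17 → Tm = 64.9 + 41·(8 − 16.4)/17 = 44.6°C.
Reverse: G+C = 15, N = 18 → Tm = 64.9 + 41·(15 − 16.4)/18 = 61.7°C.
|ΔTm| = |44.6 − 61.7| = 17.1°C, > 3.9°C.

|ΔTm| = 17.1°C; the pair is not acceptable.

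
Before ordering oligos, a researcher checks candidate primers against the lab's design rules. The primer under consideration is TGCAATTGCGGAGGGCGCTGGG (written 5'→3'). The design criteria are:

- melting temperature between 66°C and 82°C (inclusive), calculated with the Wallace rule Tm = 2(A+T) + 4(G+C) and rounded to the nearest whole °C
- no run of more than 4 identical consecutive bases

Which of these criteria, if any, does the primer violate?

Meets all criteria.

Base counts: A=3, T=4, G=11, C=4 (length 22).
Tm: Tm = 2·7 + 4·15 = 74°C ✓
homopolymer run: longest run = 3 ✓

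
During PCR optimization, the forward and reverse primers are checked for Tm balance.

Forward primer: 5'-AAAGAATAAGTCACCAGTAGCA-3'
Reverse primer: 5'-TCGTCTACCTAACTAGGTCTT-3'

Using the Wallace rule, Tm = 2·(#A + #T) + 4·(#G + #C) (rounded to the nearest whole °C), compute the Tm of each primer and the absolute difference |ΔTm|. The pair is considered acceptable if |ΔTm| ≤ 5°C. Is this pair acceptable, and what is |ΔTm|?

|ΔTm| = 0°C; the pair is acceptable.

Forward: A=11 T=3 G=4 C=4 → Tm = 2·14 + 4·8 = 60°C.
Reverse: A=4 T=8 G=3 C=6 → Tm = 2·12 + 4·9 = 60°C.
|ΔTm| = |60 − 60| = 0°C, ≤ 5°C.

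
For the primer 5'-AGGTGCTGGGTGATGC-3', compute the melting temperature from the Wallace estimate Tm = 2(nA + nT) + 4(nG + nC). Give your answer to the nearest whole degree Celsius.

52°C

Base counts: A=2, T=4, G=8, C=2 (length 16).
Tm = 2·(2+4) + 4·(8+2) = 2·6 + 4·10 = 12 + 40 = 52°C.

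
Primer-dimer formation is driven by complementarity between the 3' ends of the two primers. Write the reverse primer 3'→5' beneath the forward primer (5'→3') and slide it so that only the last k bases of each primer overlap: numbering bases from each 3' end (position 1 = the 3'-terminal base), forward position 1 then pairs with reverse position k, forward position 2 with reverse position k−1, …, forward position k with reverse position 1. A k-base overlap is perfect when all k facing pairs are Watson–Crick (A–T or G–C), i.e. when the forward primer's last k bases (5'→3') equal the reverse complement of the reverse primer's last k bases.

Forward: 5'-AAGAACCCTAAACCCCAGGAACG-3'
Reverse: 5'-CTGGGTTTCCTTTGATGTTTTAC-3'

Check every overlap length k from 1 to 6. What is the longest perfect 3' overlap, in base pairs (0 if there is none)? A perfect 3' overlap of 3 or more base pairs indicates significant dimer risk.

Last 6 bases (5'→3') — forward …GGAACG, reverse …TTTTAC.
Reverse complement of the reverse primer's last 6 bases: GTAAAA; its first k bases are the reverse complement of the reverse primer's last k bases, so a perfect k-base overlap needs the forward primer's last k bases to equal them.
Comparing (forward last k vs required): k=1: G vs G ✓; k=2: CG vs GT ✗; k=3: ACG vs GTA ✗; k=4: AACG vs GTAA ✗; k=5: GAACG vs GTAAA ✗; k=6: GGAACG vs GTAAAA ✗.
Only k = 1 is perfect, so the longest perfect 3' overlap is 1.

Longest perfect overlap: 1 complementary base pair; below the dimer-risk threshold (threshold 3).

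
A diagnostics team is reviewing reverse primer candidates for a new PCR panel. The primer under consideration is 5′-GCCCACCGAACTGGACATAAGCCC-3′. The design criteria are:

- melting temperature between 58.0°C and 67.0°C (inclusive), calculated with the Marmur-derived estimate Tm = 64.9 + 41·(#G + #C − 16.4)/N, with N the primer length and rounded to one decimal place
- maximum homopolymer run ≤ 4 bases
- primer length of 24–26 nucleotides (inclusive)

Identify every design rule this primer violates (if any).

Meets all criteria.

Base counts: A=7, T=2, G=5, C=10 (length 24).
Tm: Tm = 64.9 + 41·(15 − 16.4)/24 = 62.5°C ✓
homopolymer run: longest run = 3 ✓
length: length 24 ✓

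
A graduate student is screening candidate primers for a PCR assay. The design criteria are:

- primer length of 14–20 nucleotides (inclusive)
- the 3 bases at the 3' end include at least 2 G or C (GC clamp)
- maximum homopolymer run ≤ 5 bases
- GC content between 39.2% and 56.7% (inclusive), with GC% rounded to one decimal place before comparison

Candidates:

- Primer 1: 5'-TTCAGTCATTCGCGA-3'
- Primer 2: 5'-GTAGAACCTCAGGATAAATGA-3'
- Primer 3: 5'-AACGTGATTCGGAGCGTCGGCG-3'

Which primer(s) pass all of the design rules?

Primer 1 only.

Primer 1 (15 nt, A=3 T=5 G=3 C=4): length 15 ✓; 3' end CGA has 2 G/C ✓; longest run = 2 ✓; GC 7/15 = 46.7% ✓ — passes.
Primer 2 (21 nt, A=9 T=4 G=5 C=3): length 21, outside 14–20 ✗; 3' end TGA has 1 G/C, need ≥2 ✗; longest run = 3 ✓; GC 8/21 = 38.1%, outside 39.2–56.7% ✗ — fails.
Primer 3 (22 nt, A=4 T=4 G=9 C=5): length 22, outside 14–20 ✗; 3' end GCG has 3 G/C ✓; longest run = 2 ✓; GC 14/22 = 63.6%, outside 39.2–56.7% ✗ — fails.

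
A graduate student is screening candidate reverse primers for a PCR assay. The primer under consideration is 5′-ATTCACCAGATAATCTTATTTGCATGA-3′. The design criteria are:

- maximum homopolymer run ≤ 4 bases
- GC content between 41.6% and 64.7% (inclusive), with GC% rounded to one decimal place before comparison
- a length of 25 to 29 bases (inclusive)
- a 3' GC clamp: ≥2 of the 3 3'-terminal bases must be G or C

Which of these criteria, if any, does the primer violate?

Fails: GC content, GC clamp.

Base counts: A=9, T=10, G=3, C=5 (length 27).
homopolymer run: longest run = 3 ✓
GC content: GC 8/27 = 29.6%, outside 41.6–64.7% ✗
length: length 27 ✓
GC clamp: 3' end TGA has 1 G/C, need ≥2 ✗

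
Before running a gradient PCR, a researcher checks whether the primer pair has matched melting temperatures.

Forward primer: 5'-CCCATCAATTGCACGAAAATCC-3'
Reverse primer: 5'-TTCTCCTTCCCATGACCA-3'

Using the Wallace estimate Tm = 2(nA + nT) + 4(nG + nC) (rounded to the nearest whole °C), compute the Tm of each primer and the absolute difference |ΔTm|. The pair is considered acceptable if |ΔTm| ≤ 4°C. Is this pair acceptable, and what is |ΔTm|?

Forward: A=8 T=4 G=2 C=8 → Tm = 2·12 + 4·10 = 64°C.
Reverse: A=3 T=6 G=1 C=8 → Tm = 2·9 + 4·9 = 54°C.
|ΔTm| = |64 − 54| = 10°C, > 4°C.

|ΔTm| = 10°C; the pair is not acceptable.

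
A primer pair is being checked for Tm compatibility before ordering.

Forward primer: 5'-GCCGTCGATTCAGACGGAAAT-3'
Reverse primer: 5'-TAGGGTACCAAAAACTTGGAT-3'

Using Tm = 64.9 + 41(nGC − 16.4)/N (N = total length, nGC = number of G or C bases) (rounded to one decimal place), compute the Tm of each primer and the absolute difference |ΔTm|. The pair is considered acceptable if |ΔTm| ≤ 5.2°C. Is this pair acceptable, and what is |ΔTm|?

Forward: G+C = 11, N = 21 → Tm = 64.9 + 41·(11 − 16.4)/21 = 54.4°C.
Reverse: G+C = 8, N = 21 → Tm = 64.9 + 41·(8 − 16.4)/21 = 48.5°C.
|ΔTm| = |54.4 − 48.5| = 5.9°C, > 5.2°C.

|ΔTm| = 5.9°C; the pair is not acceptable.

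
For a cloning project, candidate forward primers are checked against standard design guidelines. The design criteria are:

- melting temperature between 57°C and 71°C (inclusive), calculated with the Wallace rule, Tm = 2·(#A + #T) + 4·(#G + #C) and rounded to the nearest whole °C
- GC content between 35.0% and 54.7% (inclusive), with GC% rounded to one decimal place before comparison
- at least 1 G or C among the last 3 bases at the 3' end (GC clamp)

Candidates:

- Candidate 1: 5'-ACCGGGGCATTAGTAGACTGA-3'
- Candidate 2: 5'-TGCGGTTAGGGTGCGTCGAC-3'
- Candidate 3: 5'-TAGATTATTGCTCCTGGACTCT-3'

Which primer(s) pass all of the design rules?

Candidate 1 and Candidate 3.

Candidate 1 (21 nt, A=6 T=4 G=7 C=4): Tm = 2·10 + 4·11 = 64°C ✓; GC 11/21 = 52.4% ✓; 3' end TGA has 1 G/C ✓ — passes.
Candidate 2 (20 nt, A=2 T=5 G=9 C=4): Tm = 2·7 + 4·13 = 66°C ✓; GC 13/20 = 65.0%, outside 35.0–54.7% ✗; 3' end GAC has 2 G/C ✓ — fails.
Candidate 3 (22 nt, A=4 T=9 G=4 C=5): Tm = 2·13 + 4·9 = 62°C ✓; GC 9/22 = 40.9% ✓; 3' end TCT has 1 G/C ✓ — passes.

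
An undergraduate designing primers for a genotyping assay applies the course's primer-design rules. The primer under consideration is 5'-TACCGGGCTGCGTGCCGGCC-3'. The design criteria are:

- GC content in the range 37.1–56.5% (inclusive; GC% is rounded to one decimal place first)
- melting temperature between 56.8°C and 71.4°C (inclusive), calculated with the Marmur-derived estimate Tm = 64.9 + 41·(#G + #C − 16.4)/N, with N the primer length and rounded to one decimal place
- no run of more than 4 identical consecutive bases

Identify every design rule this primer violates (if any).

Base counts: A=1, T=3, G=8, C=8 (length 20).
GC content: GC 16/20 = 80.0%, outside 37.1–56.5% ✗
Tm: Tm = 64.9 + 41·(16 − 16.4)/20 = 64.1°C ✓
homopolymer run: longest run = 3 ✓

Fails: GC content.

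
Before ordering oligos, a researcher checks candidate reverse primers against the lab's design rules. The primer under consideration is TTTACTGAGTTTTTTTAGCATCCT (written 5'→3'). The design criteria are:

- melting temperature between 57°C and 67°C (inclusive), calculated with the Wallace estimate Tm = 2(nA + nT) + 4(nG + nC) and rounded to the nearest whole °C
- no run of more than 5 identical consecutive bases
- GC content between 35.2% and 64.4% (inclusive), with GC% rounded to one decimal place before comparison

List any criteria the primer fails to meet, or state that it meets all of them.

Base counts: A=4, T=13, G=3, C=4 (length 24).
Tm: Tm = 2·17 + 4·7 = 62°C ✓
homopolymer run: longest run = 7, exceeds 5 ✗
GC content: GC 7/24 = 29.2%, outside 35.2–64.4% ✗

Fails: homopolymer run, GC content.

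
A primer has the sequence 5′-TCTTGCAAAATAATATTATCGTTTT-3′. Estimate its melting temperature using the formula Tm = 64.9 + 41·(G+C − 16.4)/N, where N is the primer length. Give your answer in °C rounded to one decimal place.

Base counts: A=8, T=12, G=2, C=3; G+C = 5, N = 25.
Tm = 64.9 + 41·(5 − 16.4)/25 = 64.9 + -467.40/25 = 46.2°C.

46.2°C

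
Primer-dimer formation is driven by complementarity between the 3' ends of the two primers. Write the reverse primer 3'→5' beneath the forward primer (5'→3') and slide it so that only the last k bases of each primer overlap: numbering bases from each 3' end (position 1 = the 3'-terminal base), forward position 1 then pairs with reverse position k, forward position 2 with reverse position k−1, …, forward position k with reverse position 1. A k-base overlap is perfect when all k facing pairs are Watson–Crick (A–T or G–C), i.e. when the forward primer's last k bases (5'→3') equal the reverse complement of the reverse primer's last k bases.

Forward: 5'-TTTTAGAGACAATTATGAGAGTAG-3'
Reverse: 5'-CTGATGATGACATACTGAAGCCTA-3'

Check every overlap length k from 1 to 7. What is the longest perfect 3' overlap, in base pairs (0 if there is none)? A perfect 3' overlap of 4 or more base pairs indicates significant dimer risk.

Longest perfect overlap: 3 complementary base pairs; below the dimer-risk threshold (threshold 4).

Last 7 bases (5'→3') — forward …AGAGTAG, reverse …AAGCCTA.
Reverse complement of the reverse primer's last 7 bases: TAGGCTT; its first k bases are the reverse complement of the reverse primer's last k bases, so a perfect k-base overlap needs the forward primer's last k bases to equal them.
Comparing (forward last k vs required): k=1: G vs T ✗; k=2: AG vs TA ✗; k=3: TAG vs TAG ✓; k=4: GTAG vs TAGG ✗; k=5: AGTAG vs TAGGC ✗; k=6: GAGTAG vs TAGGCT ✗; k=7: AGAGTAG vs TAGGCTT ✗.
Only k = 3 is perfect, so the longest perfect 3' overlap is 3.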